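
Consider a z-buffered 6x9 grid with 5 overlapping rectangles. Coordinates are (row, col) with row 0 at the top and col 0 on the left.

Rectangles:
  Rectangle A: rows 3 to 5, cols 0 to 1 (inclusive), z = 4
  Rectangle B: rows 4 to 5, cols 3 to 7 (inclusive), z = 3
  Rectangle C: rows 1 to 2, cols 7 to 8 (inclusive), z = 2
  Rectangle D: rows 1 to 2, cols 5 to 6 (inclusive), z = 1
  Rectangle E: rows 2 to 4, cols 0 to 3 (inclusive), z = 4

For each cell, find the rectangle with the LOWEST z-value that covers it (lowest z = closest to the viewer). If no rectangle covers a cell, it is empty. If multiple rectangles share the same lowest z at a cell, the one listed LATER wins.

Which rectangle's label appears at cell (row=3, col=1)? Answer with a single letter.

Answer: E

Derivation:
Check cell (3,1):
  A: rows 3-5 cols 0-1 z=4 -> covers; best now A (z=4)
  B: rows 4-5 cols 3-7 -> outside (row miss)
  C: rows 1-2 cols 7-8 -> outside (row miss)
  D: rows 1-2 cols 5-6 -> outside (row miss)
  E: rows 2-4 cols 0-3 z=4 -> covers; best now E (z=4)
Winner: E at z=4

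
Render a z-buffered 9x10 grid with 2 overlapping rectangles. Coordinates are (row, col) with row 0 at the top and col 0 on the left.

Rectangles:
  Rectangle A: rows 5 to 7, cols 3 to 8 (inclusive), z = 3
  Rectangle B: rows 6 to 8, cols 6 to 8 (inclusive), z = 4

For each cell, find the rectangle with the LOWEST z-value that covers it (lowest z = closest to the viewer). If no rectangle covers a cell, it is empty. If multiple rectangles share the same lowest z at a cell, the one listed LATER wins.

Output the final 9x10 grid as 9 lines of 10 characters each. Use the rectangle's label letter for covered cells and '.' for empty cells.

..........
..........
..........
..........
..........
...AAAAAA.
...AAAAAA.
...AAAAAA.
......BBB.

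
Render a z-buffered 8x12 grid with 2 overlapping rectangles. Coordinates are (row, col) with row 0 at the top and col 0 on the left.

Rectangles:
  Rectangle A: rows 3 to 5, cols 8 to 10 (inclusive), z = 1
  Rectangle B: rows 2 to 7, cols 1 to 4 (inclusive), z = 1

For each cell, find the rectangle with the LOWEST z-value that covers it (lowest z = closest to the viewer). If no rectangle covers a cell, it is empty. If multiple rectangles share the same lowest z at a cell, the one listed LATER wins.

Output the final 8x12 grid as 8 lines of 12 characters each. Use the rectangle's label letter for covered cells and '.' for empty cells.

............
............
.BBBB.......
.BBBB...AAA.
.BBBB...AAA.
.BBBB...AAA.
.BBBB.......
.BBBB.......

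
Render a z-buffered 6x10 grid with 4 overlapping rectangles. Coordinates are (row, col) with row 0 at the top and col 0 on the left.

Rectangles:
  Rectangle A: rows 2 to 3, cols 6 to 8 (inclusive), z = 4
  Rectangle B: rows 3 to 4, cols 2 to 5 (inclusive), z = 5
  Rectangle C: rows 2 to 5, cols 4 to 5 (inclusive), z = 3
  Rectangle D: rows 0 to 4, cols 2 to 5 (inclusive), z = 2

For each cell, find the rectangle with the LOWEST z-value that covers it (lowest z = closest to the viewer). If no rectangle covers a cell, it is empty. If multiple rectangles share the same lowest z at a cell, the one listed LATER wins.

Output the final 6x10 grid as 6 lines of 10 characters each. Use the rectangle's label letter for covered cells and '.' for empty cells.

..DDDD....
..DDDD....
..DDDDAAA.
..DDDDAAA.
..DDDD....
....CC....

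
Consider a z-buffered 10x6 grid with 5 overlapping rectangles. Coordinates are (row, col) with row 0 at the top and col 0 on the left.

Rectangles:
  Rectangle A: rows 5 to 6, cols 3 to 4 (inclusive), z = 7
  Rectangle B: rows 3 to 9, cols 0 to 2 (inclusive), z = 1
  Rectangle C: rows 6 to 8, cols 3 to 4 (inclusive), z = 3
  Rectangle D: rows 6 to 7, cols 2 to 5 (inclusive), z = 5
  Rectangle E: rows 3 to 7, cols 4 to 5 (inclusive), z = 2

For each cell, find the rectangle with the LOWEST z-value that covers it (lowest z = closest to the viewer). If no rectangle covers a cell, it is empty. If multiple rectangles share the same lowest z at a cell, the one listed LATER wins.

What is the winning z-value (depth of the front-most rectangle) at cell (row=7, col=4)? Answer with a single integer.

Check cell (7,4):
  A: rows 5-6 cols 3-4 -> outside (row miss)
  B: rows 3-9 cols 0-2 -> outside (col miss)
  C: rows 6-8 cols 3-4 z=3 -> covers; best now C (z=3)
  D: rows 6-7 cols 2-5 z=5 -> covers; best now C (z=3)
  E: rows 3-7 cols 4-5 z=2 -> covers; best now E (z=2)
Winner: E at z=2

Answer: 2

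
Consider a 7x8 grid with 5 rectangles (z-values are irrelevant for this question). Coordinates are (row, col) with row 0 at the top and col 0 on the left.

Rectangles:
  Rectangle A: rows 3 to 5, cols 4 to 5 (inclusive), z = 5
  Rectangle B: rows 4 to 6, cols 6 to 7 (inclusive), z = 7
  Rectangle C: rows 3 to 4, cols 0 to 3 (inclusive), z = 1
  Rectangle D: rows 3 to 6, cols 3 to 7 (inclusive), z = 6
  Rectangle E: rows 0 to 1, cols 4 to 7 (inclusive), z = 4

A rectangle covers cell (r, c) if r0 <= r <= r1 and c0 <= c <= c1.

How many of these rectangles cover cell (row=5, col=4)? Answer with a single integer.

Answer: 2

Derivation:
Check cell (5,4):
  A: rows 3-5 cols 4-5 -> covers
  B: rows 4-6 cols 6-7 -> outside (col miss)
  C: rows 3-4 cols 0-3 -> outside (row miss)
  D: rows 3-6 cols 3-7 -> covers
  E: rows 0-1 cols 4-7 -> outside (row miss)
Count covering = 2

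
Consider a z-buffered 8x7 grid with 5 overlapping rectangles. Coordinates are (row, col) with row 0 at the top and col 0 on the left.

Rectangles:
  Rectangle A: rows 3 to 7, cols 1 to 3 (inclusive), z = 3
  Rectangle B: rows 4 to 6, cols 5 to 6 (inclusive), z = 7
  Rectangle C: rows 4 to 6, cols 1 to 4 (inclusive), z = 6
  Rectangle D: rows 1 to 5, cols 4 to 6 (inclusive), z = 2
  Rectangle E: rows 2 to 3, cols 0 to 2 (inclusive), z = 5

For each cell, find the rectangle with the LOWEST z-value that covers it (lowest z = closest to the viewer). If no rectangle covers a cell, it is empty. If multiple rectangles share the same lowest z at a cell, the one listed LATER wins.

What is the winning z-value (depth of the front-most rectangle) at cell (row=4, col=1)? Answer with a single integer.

Check cell (4,1):
  A: rows 3-7 cols 1-3 z=3 -> covers; best now A (z=3)
  B: rows 4-6 cols 5-6 -> outside (col miss)
  C: rows 4-6 cols 1-4 z=6 -> covers; best now A (z=3)
  D: rows 1-5 cols 4-6 -> outside (col miss)
  E: rows 2-3 cols 0-2 -> outside (row miss)
Winner: A at z=3

Answer: 3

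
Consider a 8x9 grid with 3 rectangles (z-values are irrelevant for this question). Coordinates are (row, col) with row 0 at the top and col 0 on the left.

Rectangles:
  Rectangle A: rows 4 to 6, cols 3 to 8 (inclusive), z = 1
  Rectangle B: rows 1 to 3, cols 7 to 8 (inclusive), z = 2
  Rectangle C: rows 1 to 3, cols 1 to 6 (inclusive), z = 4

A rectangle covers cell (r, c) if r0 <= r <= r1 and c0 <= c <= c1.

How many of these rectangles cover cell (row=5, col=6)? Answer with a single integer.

Check cell (5,6):
  A: rows 4-6 cols 3-8 -> covers
  B: rows 1-3 cols 7-8 -> outside (row miss)
  C: rows 1-3 cols 1-6 -> outside (row miss)
Count covering = 1

Answer: 1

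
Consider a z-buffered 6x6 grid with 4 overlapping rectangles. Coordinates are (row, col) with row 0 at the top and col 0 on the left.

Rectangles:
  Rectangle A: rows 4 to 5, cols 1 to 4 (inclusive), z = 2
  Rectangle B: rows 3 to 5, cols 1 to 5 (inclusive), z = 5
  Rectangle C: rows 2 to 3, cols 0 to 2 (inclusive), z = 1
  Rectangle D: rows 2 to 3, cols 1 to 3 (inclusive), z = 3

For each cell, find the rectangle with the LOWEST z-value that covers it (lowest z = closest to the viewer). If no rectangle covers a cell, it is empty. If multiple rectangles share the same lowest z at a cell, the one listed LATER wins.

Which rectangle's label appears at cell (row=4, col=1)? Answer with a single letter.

Check cell (4,1):
  A: rows 4-5 cols 1-4 z=2 -> covers; best now A (z=2)
  B: rows 3-5 cols 1-5 z=5 -> covers; best now A (z=2)
  C: rows 2-3 cols 0-2 -> outside (row miss)
  D: rows 2-3 cols 1-3 -> outside (row miss)
Winner: A at z=2

Answer: A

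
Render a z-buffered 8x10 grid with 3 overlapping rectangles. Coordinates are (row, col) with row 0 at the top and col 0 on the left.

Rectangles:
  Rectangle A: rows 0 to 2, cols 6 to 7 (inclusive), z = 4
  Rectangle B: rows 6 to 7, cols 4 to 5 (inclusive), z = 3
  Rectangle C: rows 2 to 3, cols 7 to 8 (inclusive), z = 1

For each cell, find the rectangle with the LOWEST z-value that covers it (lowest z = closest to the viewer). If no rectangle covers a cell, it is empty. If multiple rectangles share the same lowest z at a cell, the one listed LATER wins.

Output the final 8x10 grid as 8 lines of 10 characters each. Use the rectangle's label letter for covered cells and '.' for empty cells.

......AA..
......AA..
......ACC.
.......CC.
..........
..........
....BB....
....BB....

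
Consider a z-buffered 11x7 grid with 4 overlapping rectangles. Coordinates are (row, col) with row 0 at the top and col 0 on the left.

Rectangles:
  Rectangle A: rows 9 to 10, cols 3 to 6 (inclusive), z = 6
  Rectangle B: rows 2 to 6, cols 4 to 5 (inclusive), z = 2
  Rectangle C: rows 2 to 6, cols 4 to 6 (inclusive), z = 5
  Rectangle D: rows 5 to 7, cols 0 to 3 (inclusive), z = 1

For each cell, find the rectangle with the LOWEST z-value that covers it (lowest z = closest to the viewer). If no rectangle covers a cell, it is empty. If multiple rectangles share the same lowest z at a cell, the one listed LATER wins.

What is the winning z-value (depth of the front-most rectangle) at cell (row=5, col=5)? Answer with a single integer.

Check cell (5,5):
  A: rows 9-10 cols 3-6 -> outside (row miss)
  B: rows 2-6 cols 4-5 z=2 -> covers; best now B (z=2)
  C: rows 2-6 cols 4-6 z=5 -> covers; best now B (z=2)
  D: rows 5-7 cols 0-3 -> outside (col miss)
Winner: B at z=2

Answer: 2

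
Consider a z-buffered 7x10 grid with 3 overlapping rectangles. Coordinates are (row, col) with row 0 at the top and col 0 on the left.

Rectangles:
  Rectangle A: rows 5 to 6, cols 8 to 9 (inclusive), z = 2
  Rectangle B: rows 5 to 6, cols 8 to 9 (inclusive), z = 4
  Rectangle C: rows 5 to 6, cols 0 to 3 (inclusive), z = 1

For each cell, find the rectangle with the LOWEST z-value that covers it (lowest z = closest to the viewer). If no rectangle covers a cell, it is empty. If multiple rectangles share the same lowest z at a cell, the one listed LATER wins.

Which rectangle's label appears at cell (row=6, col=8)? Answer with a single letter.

Check cell (6,8):
  A: rows 5-6 cols 8-9 z=2 -> covers; best now A (z=2)
  B: rows 5-6 cols 8-9 z=4 -> covers; best now A (z=2)
  C: rows 5-6 cols 0-3 -> outside (col miss)
Winner: A at z=2

Answer: A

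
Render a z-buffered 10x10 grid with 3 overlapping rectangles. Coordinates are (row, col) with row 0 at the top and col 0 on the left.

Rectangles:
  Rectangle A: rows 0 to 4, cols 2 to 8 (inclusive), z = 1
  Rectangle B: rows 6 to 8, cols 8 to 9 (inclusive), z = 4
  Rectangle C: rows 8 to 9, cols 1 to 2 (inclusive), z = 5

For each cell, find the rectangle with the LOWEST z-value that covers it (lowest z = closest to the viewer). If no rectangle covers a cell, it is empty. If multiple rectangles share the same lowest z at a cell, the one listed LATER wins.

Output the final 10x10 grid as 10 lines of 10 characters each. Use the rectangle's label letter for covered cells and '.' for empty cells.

..AAAAAAA.
..AAAAAAA.
..AAAAAAA.
..AAAAAAA.
..AAAAAAA.
..........
........BB
........BB
.CC.....BB
.CC.......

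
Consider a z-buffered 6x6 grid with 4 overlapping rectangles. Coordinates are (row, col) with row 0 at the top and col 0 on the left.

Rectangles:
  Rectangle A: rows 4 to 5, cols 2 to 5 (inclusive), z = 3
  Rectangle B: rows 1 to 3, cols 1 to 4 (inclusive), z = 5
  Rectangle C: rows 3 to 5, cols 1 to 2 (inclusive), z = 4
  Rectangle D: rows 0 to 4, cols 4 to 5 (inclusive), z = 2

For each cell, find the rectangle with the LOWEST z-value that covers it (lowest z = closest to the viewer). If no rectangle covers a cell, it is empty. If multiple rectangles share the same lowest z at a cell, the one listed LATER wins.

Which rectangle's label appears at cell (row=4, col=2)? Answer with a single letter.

Answer: A

Derivation:
Check cell (4,2):
  A: rows 4-5 cols 2-5 z=3 -> covers; best now A (z=3)
  B: rows 1-3 cols 1-4 -> outside (row miss)
  C: rows 3-5 cols 1-2 z=4 -> covers; best now A (z=3)
  D: rows 0-4 cols 4-5 -> outside (col miss)
Winner: A at z=3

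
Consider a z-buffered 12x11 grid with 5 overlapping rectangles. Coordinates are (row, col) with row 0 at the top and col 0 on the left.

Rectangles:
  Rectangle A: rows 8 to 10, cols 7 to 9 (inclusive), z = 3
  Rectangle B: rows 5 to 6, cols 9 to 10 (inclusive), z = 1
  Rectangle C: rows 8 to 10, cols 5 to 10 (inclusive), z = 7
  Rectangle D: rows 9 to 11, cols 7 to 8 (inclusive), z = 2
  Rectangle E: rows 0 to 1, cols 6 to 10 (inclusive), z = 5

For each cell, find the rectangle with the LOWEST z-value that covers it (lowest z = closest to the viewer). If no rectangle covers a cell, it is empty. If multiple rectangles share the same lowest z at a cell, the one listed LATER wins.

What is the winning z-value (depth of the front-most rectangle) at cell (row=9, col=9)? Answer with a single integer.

Answer: 3

Derivation:
Check cell (9,9):
  A: rows 8-10 cols 7-9 z=3 -> covers; best now A (z=3)
  B: rows 5-6 cols 9-10 -> outside (row miss)
  C: rows 8-10 cols 5-10 z=7 -> covers; best now A (z=3)
  D: rows 9-11 cols 7-8 -> outside (col miss)
  E: rows 0-1 cols 6-10 -> outside (row miss)
Winner: A at z=3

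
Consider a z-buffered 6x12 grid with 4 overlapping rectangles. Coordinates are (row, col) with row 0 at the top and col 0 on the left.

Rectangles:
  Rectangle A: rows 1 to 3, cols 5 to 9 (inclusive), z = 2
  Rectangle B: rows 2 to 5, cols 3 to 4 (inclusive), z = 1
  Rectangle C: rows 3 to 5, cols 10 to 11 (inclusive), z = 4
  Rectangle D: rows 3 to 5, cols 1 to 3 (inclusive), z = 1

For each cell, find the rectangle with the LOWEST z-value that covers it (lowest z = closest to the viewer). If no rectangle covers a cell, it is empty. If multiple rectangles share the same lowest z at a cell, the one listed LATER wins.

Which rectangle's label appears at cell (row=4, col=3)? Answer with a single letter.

Answer: D

Derivation:
Check cell (4,3):
  A: rows 1-3 cols 5-9 -> outside (row miss)
  B: rows 2-5 cols 3-4 z=1 -> covers; best now B (z=1)
  C: rows 3-5 cols 10-11 -> outside (col miss)
  D: rows 3-5 cols 1-3 z=1 -> covers; best now D (z=1)
Winner: D at z=1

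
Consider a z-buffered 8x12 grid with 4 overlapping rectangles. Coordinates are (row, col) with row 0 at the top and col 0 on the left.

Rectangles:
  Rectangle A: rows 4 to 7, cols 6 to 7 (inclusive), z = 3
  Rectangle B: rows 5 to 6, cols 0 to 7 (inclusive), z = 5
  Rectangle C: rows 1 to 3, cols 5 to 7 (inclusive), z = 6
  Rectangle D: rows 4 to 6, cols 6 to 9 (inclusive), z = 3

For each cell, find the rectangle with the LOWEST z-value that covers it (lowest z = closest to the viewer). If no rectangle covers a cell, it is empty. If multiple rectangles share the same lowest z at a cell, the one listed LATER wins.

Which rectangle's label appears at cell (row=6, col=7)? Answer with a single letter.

Check cell (6,7):
  A: rows 4-7 cols 6-7 z=3 -> covers; best now A (z=3)
  B: rows 5-6 cols 0-7 z=5 -> covers; best now A (z=3)
  C: rows 1-3 cols 5-7 -> outside (row miss)
  D: rows 4-6 cols 6-9 z=3 -> covers; best now D (z=3)
Winner: D at z=3

Answer: D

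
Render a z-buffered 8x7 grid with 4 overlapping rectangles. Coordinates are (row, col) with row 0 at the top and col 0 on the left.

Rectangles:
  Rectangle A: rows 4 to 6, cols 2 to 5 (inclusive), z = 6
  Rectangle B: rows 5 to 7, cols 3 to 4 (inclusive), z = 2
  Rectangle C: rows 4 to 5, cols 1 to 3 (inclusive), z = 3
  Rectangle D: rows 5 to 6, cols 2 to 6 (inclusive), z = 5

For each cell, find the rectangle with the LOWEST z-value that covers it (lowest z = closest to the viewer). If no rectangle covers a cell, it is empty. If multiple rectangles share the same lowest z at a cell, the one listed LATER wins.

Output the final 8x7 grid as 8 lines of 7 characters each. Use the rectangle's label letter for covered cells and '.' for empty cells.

.......
.......
.......
.......
.CCCAA.
.CCBBDD
..DBBDD
...BB..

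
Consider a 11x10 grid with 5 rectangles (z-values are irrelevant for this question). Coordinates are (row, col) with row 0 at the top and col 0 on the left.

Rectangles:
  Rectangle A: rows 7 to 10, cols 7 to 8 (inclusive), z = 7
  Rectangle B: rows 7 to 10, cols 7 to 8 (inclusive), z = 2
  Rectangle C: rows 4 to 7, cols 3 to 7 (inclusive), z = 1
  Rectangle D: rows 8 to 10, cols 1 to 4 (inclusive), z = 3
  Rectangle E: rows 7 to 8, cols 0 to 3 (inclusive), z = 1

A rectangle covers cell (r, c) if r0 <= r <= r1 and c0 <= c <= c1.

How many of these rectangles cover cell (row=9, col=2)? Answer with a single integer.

Answer: 1

Derivation:
Check cell (9,2):
  A: rows 7-10 cols 7-8 -> outside (col miss)
  B: rows 7-10 cols 7-8 -> outside (col miss)
  C: rows 4-7 cols 3-7 -> outside (row miss)
  D: rows 8-10 cols 1-4 -> covers
  E: rows 7-8 cols 0-3 -> outside (row miss)
Count covering = 1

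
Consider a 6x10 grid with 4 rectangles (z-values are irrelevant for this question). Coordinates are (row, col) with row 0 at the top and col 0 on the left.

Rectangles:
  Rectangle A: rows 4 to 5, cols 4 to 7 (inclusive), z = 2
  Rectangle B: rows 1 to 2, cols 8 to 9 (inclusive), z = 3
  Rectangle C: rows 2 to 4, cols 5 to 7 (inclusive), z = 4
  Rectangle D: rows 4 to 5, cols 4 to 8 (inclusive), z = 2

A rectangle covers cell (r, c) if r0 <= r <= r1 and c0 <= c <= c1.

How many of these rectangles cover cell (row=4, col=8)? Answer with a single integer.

Check cell (4,8):
  A: rows 4-5 cols 4-7 -> outside (col miss)
  B: rows 1-2 cols 8-9 -> outside (row miss)
  C: rows 2-4 cols 5-7 -> outside (col miss)
  D: rows 4-5 cols 4-8 -> covers
Count covering = 1

Answer: 1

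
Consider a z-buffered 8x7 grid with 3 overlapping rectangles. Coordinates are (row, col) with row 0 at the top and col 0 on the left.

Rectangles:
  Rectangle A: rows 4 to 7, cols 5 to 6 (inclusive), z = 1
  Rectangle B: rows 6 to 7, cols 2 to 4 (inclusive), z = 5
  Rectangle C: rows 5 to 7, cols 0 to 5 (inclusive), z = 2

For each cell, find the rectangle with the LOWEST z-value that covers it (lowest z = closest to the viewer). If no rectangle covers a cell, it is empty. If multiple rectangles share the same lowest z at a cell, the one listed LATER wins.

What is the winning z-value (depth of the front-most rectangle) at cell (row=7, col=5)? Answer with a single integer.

Answer: 1

Derivation:
Check cell (7,5):
  A: rows 4-7 cols 5-6 z=1 -> covers; best now A (z=1)
  B: rows 6-7 cols 2-4 -> outside (col miss)
  C: rows 5-7 cols 0-5 z=2 -> covers; best now A (z=1)
Winner: A at z=1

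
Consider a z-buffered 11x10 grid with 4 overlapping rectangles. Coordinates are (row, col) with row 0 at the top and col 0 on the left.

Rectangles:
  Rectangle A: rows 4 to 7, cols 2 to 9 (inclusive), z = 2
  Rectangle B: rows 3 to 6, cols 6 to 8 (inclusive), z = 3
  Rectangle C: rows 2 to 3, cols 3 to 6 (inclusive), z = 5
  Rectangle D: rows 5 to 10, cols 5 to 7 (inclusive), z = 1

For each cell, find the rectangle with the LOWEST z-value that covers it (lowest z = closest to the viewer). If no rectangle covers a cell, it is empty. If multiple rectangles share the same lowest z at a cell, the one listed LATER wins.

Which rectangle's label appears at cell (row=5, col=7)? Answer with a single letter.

Check cell (5,7):
  A: rows 4-7 cols 2-9 z=2 -> covers; best now A (z=2)
  B: rows 3-6 cols 6-8 z=3 -> covers; best now A (z=2)
  C: rows 2-3 cols 3-6 -> outside (row miss)
  D: rows 5-10 cols 5-7 z=1 -> covers; best now D (z=1)
Winner: D at z=1

Answer: D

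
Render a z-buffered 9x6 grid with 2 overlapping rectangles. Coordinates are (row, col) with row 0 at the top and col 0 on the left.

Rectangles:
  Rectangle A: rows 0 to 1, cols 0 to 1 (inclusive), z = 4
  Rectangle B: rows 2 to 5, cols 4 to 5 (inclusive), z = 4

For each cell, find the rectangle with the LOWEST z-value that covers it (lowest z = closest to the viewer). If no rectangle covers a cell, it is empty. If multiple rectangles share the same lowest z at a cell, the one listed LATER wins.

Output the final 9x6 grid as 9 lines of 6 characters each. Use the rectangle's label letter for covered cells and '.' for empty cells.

AA....
AA....
....BB
....BB
....BB
....BB
......
......
......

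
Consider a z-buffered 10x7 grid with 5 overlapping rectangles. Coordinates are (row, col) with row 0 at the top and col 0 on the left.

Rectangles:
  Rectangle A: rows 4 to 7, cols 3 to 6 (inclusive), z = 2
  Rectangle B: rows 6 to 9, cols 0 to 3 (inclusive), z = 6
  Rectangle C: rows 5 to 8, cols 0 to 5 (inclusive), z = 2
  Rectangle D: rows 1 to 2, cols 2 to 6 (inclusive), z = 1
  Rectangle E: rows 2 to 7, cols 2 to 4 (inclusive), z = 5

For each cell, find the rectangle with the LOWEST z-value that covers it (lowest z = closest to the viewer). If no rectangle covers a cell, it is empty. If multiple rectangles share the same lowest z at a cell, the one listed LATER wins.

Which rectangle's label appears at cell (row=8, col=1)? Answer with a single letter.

Answer: C

Derivation:
Check cell (8,1):
  A: rows 4-7 cols 3-6 -> outside (row miss)
  B: rows 6-9 cols 0-3 z=6 -> covers; best now B (z=6)
  C: rows 5-8 cols 0-5 z=2 -> covers; best now C (z=2)
  D: rows 1-2 cols 2-6 -> outside (row miss)
  E: rows 2-7 cols 2-4 -> outside (row miss)
Winner: C at z=2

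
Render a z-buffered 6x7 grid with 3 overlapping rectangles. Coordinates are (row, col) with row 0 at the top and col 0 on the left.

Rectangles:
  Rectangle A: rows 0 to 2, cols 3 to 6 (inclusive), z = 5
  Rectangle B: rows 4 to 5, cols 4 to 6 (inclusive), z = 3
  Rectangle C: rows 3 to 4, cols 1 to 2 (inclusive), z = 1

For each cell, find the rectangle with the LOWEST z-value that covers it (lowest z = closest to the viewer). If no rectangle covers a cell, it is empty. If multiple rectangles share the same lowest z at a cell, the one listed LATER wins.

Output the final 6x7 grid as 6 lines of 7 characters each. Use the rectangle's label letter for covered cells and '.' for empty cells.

...AAAA
...AAAA
...AAAA
.CC....
.CC.BBB
....BBB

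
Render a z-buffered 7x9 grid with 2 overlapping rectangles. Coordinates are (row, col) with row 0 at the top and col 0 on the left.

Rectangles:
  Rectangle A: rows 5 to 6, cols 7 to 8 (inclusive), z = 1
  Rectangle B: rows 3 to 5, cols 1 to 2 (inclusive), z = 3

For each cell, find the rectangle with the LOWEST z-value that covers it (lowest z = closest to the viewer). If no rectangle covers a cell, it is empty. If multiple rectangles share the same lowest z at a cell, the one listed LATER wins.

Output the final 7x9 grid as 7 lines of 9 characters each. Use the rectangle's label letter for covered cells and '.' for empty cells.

.........
.........
.........
.BB......
.BB......
.BB....AA
.......AA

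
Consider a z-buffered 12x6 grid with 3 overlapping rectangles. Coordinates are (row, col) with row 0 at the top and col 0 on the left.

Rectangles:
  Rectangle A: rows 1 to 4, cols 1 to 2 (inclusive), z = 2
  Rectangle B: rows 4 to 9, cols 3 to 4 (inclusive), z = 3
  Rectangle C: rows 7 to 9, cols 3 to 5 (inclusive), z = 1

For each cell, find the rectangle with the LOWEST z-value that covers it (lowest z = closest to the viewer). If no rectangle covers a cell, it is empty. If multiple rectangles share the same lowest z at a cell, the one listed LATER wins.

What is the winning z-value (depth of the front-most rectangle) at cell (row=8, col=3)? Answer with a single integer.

Answer: 1

Derivation:
Check cell (8,3):
  A: rows 1-4 cols 1-2 -> outside (row miss)
  B: rows 4-9 cols 3-4 z=3 -> covers; best now B (z=3)
  C: rows 7-9 cols 3-5 z=1 -> covers; best now C (z=1)
Winner: C at z=1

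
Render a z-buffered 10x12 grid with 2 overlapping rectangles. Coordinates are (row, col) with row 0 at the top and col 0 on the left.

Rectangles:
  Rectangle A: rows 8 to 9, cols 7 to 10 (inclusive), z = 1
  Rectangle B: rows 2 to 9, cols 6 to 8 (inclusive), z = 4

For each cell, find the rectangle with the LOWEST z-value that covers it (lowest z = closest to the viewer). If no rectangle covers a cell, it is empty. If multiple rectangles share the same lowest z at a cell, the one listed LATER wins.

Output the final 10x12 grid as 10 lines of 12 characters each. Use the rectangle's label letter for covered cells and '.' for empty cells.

............
............
......BBB...
......BBB...
......BBB...
......BBB...
......BBB...
......BBB...
......BAAAA.
......BAAAA.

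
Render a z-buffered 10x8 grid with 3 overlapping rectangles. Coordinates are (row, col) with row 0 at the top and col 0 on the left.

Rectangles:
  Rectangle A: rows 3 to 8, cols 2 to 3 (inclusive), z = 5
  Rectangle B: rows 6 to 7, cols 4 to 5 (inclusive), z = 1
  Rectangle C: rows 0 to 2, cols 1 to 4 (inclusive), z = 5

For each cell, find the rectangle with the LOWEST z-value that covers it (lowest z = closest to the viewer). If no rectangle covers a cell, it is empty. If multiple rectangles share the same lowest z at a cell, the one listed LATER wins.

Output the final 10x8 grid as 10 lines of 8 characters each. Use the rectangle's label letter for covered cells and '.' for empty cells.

.CCCC...
.CCCC...
.CCCC...
..AA....
..AA....
..AA....
..AABB..
..AABB..
..AA....
........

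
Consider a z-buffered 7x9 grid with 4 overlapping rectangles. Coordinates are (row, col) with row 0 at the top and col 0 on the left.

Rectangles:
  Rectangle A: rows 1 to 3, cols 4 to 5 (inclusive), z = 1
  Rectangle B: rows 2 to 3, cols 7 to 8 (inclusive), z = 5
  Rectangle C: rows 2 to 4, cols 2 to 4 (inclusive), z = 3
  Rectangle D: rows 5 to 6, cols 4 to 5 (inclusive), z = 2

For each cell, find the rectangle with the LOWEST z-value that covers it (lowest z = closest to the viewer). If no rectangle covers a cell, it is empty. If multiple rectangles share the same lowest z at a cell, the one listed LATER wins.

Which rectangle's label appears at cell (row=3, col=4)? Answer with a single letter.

Check cell (3,4):
  A: rows 1-3 cols 4-5 z=1 -> covers; best now A (z=1)
  B: rows 2-3 cols 7-8 -> outside (col miss)
  C: rows 2-4 cols 2-4 z=3 -> covers; best now A (z=1)
  D: rows 5-6 cols 4-5 -> outside (row miss)
Winner: A at z=1

Answer: A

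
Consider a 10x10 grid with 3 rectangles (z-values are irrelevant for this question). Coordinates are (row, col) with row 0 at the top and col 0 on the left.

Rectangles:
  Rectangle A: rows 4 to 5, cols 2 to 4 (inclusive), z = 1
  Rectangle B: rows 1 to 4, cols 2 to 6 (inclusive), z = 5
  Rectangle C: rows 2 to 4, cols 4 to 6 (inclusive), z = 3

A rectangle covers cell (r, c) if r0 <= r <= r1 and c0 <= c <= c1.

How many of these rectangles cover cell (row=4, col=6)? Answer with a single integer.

Answer: 2

Derivation:
Check cell (4,6):
  A: rows 4-5 cols 2-4 -> outside (col miss)
  B: rows 1-4 cols 2-6 -> covers
  C: rows 2-4 cols 4-6 -> covers
Count covering = 2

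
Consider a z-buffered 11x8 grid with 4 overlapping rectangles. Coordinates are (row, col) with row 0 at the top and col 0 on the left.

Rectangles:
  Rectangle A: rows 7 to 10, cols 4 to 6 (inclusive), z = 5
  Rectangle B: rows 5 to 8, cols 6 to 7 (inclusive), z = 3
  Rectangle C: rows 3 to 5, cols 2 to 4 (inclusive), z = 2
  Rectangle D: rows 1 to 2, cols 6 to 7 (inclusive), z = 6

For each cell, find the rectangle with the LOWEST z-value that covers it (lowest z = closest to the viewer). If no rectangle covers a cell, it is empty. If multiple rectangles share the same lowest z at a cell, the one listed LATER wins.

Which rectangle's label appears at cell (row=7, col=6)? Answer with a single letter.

Check cell (7,6):
  A: rows 7-10 cols 4-6 z=5 -> covers; best now A (z=5)
  B: rows 5-8 cols 6-7 z=3 -> covers; best now B (z=3)
  C: rows 3-5 cols 2-4 -> outside (row miss)
  D: rows 1-2 cols 6-7 -> outside (row miss)
Winner: B at z=3

Answer: B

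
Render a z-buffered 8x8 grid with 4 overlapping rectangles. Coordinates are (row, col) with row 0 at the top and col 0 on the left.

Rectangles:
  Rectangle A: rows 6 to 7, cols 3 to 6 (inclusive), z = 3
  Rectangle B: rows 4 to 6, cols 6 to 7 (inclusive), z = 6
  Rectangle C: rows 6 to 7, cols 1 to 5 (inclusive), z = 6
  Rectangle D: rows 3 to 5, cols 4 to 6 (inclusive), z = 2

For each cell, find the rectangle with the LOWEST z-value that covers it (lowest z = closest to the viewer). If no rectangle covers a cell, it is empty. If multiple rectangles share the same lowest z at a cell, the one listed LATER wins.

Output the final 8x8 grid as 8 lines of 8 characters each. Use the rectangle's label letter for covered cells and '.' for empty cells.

........
........
........
....DDD.
....DDDB
....DDDB
.CCAAAAB
.CCAAAA.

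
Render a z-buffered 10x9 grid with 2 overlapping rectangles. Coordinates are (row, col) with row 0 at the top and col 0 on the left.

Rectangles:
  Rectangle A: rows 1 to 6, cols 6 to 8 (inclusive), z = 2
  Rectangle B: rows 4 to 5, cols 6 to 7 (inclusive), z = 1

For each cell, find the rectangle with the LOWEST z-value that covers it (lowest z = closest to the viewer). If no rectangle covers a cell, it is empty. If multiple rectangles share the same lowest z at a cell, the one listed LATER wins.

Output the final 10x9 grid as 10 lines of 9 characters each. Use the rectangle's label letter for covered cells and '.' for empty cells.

.........
......AAA
......AAA
......AAA
......BBA
......BBA
......AAA
.........
.........
.........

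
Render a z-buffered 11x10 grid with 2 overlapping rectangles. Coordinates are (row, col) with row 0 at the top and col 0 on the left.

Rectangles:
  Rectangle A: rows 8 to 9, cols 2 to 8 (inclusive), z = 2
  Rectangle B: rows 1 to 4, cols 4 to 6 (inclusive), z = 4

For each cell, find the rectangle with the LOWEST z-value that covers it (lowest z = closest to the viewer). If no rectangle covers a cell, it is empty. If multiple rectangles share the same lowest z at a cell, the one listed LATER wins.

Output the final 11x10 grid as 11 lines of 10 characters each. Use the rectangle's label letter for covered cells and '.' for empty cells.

..........
....BBB...
....BBB...
....BBB...
....BBB...
..........
..........
..........
..AAAAAAA.
..AAAAAAA.
..........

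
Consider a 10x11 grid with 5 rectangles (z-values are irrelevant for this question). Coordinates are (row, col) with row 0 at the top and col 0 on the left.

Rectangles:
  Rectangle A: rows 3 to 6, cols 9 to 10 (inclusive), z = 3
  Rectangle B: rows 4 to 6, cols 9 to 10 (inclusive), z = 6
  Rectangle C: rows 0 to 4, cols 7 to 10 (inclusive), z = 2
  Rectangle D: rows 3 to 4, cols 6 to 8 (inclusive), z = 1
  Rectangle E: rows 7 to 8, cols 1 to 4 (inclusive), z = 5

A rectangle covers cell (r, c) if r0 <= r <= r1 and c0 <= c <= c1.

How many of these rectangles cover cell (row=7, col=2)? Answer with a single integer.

Answer: 1

Derivation:
Check cell (7,2):
  A: rows 3-6 cols 9-10 -> outside (row miss)
  B: rows 4-6 cols 9-10 -> outside (row miss)
  C: rows 0-4 cols 7-10 -> outside (row miss)
  D: rows 3-4 cols 6-8 -> outside (row miss)
  E: rows 7-8 cols 1-4 -> covers
Count covering = 1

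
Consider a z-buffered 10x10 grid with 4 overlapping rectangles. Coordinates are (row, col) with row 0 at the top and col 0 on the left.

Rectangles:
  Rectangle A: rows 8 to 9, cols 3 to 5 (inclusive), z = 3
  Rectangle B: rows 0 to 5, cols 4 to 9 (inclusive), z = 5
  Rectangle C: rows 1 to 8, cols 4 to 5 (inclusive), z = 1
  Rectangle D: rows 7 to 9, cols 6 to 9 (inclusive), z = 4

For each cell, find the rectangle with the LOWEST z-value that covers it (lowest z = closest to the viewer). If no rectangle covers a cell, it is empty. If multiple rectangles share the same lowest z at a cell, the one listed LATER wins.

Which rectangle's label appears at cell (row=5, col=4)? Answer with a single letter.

Check cell (5,4):
  A: rows 8-9 cols 3-5 -> outside (row miss)
  B: rows 0-5 cols 4-9 z=5 -> covers; best now B (z=5)
  C: rows 1-8 cols 4-5 z=1 -> covers; best now C (z=1)
  D: rows 7-9 cols 6-9 -> outside (row miss)
Winner: C at z=1

Answer: C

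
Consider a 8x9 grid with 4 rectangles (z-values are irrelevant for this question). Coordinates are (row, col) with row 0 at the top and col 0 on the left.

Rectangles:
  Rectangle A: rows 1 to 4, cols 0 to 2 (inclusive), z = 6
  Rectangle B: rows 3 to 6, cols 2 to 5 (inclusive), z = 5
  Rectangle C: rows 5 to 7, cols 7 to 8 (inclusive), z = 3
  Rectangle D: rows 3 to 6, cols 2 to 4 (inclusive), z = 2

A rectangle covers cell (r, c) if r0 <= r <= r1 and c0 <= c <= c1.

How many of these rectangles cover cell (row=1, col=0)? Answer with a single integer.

Check cell (1,0):
  A: rows 1-4 cols 0-2 -> covers
  B: rows 3-6 cols 2-5 -> outside (row miss)
  C: rows 5-7 cols 7-8 -> outside (row miss)
  D: rows 3-6 cols 2-4 -> outside (row miss)
Count covering = 1

Answer: 1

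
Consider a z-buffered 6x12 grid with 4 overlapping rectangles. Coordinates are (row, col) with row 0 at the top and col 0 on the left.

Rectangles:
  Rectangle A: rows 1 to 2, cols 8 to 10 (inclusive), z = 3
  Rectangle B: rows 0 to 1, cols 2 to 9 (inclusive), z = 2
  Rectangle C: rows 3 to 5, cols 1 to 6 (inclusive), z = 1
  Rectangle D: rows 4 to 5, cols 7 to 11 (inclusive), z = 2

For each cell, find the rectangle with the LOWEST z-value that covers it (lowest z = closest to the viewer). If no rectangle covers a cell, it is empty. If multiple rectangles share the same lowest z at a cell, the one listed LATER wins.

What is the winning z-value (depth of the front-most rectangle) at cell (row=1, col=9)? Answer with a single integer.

Answer: 2

Derivation:
Check cell (1,9):
  A: rows 1-2 cols 8-10 z=3 -> covers; best now A (z=3)
  B: rows 0-1 cols 2-9 z=2 -> covers; best now B (z=2)
  C: rows 3-5 cols 1-6 -> outside (row miss)
  D: rows 4-5 cols 7-11 -> outside (row miss)
Winner: B at z=2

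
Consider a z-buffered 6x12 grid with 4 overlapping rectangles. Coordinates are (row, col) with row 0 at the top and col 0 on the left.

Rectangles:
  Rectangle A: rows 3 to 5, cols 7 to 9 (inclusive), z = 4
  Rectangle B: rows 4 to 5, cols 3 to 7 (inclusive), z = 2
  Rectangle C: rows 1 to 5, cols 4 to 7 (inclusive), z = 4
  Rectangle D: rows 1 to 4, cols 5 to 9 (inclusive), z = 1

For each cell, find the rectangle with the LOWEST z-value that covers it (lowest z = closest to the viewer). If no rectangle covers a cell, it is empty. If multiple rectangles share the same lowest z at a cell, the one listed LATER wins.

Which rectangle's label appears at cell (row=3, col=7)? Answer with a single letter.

Check cell (3,7):
  A: rows 3-5 cols 7-9 z=4 -> covers; best now A (z=4)
  B: rows 4-5 cols 3-7 -> outside (row miss)
  C: rows 1-5 cols 4-7 z=4 -> covers; best now C (z=4)
  D: rows 1-4 cols 5-9 z=1 -> covers; best now D (z=1)
Winner: D at z=1

Answer: D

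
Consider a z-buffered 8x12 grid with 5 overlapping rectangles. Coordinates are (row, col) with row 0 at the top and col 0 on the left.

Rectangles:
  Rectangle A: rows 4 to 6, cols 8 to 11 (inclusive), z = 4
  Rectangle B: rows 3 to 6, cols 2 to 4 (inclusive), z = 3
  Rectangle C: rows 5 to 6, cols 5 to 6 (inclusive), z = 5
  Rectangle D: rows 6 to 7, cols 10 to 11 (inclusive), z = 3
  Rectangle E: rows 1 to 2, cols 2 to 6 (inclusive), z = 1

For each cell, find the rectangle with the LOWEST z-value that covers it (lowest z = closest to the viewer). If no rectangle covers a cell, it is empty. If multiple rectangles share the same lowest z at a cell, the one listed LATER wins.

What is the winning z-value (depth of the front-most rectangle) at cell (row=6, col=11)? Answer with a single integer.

Answer: 3

Derivation:
Check cell (6,11):
  A: rows 4-6 cols 8-11 z=4 -> covers; best now A (z=4)
  B: rows 3-6 cols 2-4 -> outside (col miss)
  C: rows 5-6 cols 5-6 -> outside (col miss)
  D: rows 6-7 cols 10-11 z=3 -> covers; best now D (z=3)
  E: rows 1-2 cols 2-6 -> outside (row miss)
Winner: D at z=3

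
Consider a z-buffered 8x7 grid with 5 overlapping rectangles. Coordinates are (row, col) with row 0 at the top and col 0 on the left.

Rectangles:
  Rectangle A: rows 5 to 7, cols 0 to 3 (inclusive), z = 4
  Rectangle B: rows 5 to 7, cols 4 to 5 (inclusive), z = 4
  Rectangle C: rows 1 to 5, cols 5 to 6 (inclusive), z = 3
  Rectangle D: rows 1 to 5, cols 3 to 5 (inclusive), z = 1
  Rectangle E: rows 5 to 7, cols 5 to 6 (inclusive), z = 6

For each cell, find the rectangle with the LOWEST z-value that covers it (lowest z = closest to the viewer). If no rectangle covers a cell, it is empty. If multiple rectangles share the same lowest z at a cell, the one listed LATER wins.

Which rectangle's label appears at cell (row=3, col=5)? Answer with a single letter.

Check cell (3,5):
  A: rows 5-7 cols 0-3 -> outside (row miss)
  B: rows 5-7 cols 4-5 -> outside (row miss)
  C: rows 1-5 cols 5-6 z=3 -> covers; best now C (z=3)
  D: rows 1-5 cols 3-5 z=1 -> covers; best now D (z=1)
  E: rows 5-7 cols 5-6 -> outside (row miss)
Winner: D at z=1

Answer: D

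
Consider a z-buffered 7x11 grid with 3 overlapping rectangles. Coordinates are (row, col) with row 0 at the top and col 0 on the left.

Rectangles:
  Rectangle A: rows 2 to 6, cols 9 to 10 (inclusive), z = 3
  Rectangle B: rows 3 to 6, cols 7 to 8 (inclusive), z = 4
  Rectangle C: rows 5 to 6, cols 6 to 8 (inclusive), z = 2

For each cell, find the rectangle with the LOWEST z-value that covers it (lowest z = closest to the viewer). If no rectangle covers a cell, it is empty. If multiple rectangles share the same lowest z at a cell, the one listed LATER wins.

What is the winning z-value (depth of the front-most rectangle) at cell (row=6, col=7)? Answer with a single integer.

Answer: 2

Derivation:
Check cell (6,7):
  A: rows 2-6 cols 9-10 -> outside (col miss)
  B: rows 3-6 cols 7-8 z=4 -> covers; best now B (z=4)
  C: rows 5-6 cols 6-8 z=2 -> covers; best now C (z=2)
Winner: C at z=2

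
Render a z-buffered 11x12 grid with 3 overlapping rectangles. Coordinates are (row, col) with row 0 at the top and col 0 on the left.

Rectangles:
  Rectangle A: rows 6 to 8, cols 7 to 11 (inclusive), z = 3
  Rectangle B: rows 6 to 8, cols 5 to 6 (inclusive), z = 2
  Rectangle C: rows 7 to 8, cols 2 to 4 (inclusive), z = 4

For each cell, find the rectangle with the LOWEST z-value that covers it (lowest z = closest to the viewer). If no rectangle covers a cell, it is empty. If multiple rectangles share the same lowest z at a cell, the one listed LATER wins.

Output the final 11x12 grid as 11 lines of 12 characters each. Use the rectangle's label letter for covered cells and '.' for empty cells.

............
............
............
............
............
............
.....BBAAAAA
..CCCBBAAAAA
..CCCBBAAAAA
............
............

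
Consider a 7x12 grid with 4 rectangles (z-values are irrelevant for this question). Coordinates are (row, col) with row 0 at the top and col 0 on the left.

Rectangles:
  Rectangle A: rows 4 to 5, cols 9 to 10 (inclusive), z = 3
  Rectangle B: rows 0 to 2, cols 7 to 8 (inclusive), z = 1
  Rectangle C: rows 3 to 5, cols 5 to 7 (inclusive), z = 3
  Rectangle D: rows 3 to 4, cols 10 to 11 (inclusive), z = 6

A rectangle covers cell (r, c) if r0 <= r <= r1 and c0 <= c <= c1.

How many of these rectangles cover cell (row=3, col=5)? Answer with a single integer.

Check cell (3,5):
  A: rows 4-5 cols 9-10 -> outside (row miss)
  B: rows 0-2 cols 7-8 -> outside (row miss)
  C: rows 3-5 cols 5-7 -> covers
  D: rows 3-4 cols 10-11 -> outside (col miss)
Count covering = 1

Answer: 1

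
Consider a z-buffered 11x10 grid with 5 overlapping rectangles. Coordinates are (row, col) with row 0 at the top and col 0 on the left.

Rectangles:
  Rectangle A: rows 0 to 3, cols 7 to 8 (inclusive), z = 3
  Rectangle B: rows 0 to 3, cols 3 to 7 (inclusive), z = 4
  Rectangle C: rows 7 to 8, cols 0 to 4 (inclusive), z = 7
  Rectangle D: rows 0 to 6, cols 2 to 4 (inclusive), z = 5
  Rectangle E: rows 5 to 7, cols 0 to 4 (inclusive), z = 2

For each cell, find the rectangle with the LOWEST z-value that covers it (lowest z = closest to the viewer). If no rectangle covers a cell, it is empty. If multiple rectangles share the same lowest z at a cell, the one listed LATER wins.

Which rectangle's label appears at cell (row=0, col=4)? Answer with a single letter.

Check cell (0,4):
  A: rows 0-3 cols 7-8 -> outside (col miss)
  B: rows 0-3 cols 3-7 z=4 -> covers; best now B (z=4)
  C: rows 7-8 cols 0-4 -> outside (row miss)
  D: rows 0-6 cols 2-4 z=5 -> covers; best now B (z=4)
  E: rows 5-7 cols 0-4 -> outside (row miss)
Winner: B at z=4

Answer: B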